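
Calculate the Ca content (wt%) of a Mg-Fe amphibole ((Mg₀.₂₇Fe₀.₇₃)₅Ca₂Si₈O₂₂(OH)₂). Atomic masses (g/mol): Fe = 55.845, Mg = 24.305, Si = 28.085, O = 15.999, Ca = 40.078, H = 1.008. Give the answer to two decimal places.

8.64 wt%

M((Mg₀.₂₇Fe₀.₇₃)₅Ca₂Si₈O₂₂(OH)₂) = 927.474 g/mol.
Ca contributes 2 × 40.078 = 80.156 g per mole.
80.156/927.474 = 0.0864 → 8.64%.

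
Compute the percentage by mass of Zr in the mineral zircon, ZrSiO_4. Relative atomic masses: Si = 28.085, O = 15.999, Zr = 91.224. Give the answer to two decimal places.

49.77 wt%

Molar mass of ZrSiO_4: 1×91.224 + 1×28.085 + 4×15.999 = 183.305 g/mol.
Mass of Zr per formula unit: 1 × 91.224 = 91.224 g.
Weight fraction Zr = 91.224 / 183.305 = 0.4977.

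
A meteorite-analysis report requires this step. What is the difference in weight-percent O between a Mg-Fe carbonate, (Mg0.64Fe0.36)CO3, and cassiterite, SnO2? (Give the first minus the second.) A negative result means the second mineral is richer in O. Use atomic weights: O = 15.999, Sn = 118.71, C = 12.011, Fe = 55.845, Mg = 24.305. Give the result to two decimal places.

First mineral: 47.997 g O in 95.667 g formula = 50.17 wt% O.
Second mineral: 31.998 g O in 150.708 g formula = 21.23 wt% O.
50.17% − 21.23% gives a difference of 28.94 percentage points.

28.94 percentage points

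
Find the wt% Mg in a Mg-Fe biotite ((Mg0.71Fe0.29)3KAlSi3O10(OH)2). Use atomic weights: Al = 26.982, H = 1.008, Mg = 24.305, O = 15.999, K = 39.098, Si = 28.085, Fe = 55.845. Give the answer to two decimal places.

Molar mass of (Mg0.71Fe0.29)3KAlSi3O10(OH)2: 2.13*24.305 + 0.87*55.845 + 1*39.098 + 1*26.982 + 3*28.085 + 12*15.999 + 2*1.008 = 444.694 g/mol.
Mass of Mg per formula unit: 2.13 × 24.305 = 51.770 g.
Weight fraction Mg = 51.770 / 444.694 = 0.1164.

11.64 weight percent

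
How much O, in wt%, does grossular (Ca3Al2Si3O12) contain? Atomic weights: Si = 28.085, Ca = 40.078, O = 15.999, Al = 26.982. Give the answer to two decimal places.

Molar mass of Ca3Al2Si3O12: 3·40.078 + 2·26.982 + 3·28.085 + 12·15.999 = 450.441 g/mol.
Mass of O per formula unit: 12 × 15.999 = 191.988 g.
Weight fraction O = 191.988 / 450.441 = 0.4262.

42.62 wt%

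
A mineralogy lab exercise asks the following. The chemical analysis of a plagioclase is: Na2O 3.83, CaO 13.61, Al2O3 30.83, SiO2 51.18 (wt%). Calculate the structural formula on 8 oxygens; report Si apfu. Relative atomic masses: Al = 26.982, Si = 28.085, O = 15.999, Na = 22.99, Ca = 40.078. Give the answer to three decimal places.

2.338 Si apfu

Na2O: 3.83/61.979 = 0.06180 mol → 0.12360 mol Na, 0.06180 mol O.
CaO: 13.61/56.077 = 0.24270 mol → 0.24270 mol Ca, 0.24270 mol O.
Al2O3: 30.83/101.961 = 0.30237 mol → 0.60474 mol Al, 0.90711 mol O.
SiO2: 51.18/60.083 = 0.85182 mol → 0.85182 mol Si, 1.70364 mol O.
Total oxygen = 2.91525 mol. Normalization factor = 8/2.91525 = 2.74419.
Si per 8 O = 0.85182 × 2.74419 = 2.338.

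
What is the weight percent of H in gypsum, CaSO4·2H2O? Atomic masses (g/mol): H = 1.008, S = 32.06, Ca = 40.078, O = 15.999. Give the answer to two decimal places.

2.34 mass %

M(CaSO4·2H2O) = 172.164 g/mol.
H contributes 4 × 1.008 = 4.032 g per mole.
4.032/172.164 = 0.0234 → 2.34%.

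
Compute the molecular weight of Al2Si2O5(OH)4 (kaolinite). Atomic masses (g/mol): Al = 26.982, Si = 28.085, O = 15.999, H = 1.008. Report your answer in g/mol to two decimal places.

Al: 2 × 26.982 = 53.9640
Si: 2 × 28.085 = 56.1700
O: 9 × 15.999 = 143.9910
H: 4 × 1.008 = 4.0320
Summing the contributions gives the formula mass.

258.16 g/mol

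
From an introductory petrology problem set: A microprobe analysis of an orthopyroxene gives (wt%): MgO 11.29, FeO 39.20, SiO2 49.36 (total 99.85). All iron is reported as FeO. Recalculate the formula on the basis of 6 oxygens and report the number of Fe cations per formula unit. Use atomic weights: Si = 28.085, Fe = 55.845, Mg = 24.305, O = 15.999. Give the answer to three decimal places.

1.326 Fe apfu

MgO: 11.29/40.304 = 0.28012 mol → 0.28012 mol Mg, 0.28012 mol O.
FeO: 39.20/71.844 = 0.54563 mol → 0.54563 mol Fe, 0.54563 mol O.
SiO2: 49.36/60.083 = 0.82153 mol → 0.82153 mol Si, 1.64306 mol O.
Total oxygen = 2.46881 mol. Normalization factor = 6/2.46881 = 2.43032.
Fe per 6 O = 0.54563 × 2.43032 = 1.326.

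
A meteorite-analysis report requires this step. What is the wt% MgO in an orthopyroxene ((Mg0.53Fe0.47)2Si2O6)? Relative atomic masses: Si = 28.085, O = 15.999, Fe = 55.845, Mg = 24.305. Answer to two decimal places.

18.54 wt%

Formula mass = 230.422 g/mol.
1.06 Mg → 1.0600 mol MgO per formula unit; M(MgO) = 40.304, so MgO mass = 42.722 g.
42.722/230.422 × 100 = 18.54 wt%.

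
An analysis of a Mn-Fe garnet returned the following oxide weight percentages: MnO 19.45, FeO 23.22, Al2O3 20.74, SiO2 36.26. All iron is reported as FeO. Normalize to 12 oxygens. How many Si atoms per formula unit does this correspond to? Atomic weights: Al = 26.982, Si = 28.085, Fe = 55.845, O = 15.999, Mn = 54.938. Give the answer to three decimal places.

MnO: 19.45/70.937 = 0.27419 mol → 0.27419 mol Mn, 0.27419 mol O.
FeO: 23.22/71.844 = 0.32320 mol → 0.32320 mol Fe, 0.32320 mol O.
Al2O3: 20.74/101.961 = 0.20341 mol → 0.40682 mol Al, 0.61023 mol O.
SiO2: 36.26/60.083 = 0.60350 mol → 0.60350 mol Si, 1.20700 mol O.
Total oxygen = 2.41462 mol. Normalization factor = 12/2.41462 = 4.96973.
Si per 12 O = 0.60350 × 4.96973 = 2.999.

2.999 Si apfu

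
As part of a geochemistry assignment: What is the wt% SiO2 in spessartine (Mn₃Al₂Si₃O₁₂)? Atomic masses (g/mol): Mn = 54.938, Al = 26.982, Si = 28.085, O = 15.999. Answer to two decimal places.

36.41 wt%

Formula mass = 495.021 g/mol.
3 Si → 3.0000 mol SiO2 per formula unit; M(SiO2) = 60.083, so SiO2 mass = 180.249 g.
180.249/495.021 × 100 = 36.41 wt%.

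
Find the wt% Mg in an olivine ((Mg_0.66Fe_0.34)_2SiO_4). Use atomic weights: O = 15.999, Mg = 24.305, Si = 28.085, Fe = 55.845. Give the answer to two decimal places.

19.79 wt%

M((Mg_0.66Fe_0.34)_2SiO_4) = 162.138 g/mol.
Mg contributes 1.32 × 24.305 = 32.083 g per mole.
32.083/162.138 = 0.1979 → 19.79%.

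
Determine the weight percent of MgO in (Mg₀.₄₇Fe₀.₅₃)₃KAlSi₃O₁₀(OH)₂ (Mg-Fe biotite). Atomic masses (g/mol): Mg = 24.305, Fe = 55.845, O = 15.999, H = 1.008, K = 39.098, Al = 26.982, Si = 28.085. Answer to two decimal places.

Molar mass of (Mg₀.₄₇Fe₀.₅₃)₃KAlSi₃O₁₀(OH)₂ = 1.41×24.305 + 1.59×55.845 + 1×39.098 + 1×26.982 + 3×28.085 + 12×15.999 + 2×1.008 = 467.403 g/mol.
Each formula unit contains 1.41 Mg, equivalent to 1.41/1 = 1.4100 mol MgO.
M(MgO) = 1×24.305 + 1×15.999 = 40.304 g/mol.
Mass of MgO per formula unit = 1.4100 × 40.304 = 56.829 g.
MgO wt% = 56.829 / 467.403 × 100 = 12.16%.

12.16 wt%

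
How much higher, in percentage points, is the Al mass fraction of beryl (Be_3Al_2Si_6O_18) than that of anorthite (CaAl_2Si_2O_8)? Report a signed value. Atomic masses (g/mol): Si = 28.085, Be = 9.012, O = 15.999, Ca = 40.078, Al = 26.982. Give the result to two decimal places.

M(Be_3Al_2Si_6O_18) = 537.492 g/mol, so wt% Al = 53.964/537.492 × 100 = 10.04%.
M(CaAl_2Si_2O_8) = 278.204 g/mol, so wt% Al = 53.964/278.204 × 100 = 19.40%.
10.04 − 19.40 = -9.36 pp.

-9.36 percentage points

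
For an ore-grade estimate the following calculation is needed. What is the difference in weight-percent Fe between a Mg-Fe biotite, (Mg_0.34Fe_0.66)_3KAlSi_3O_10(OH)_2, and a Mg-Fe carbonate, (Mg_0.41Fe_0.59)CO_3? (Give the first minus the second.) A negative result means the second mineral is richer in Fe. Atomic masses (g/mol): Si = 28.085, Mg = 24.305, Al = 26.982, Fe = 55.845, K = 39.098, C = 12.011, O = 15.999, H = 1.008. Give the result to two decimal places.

Fe in (Mg_0.34Fe_0.66)_3KAlSi_3O_10(OH)_2: molar mass 479.703 g/mol; 1.98×55.845 = 110.573 g → 23.05 wt%.
Fe in (Mg_0.41Fe_0.59)CO_3: molar mass 102.922 g/mol; 0.59×55.845 = 32.949 g → 32.01 wt%.
Difference = 23.05 − 32.01 = -8.96 percentage points.

-8.96 percentage points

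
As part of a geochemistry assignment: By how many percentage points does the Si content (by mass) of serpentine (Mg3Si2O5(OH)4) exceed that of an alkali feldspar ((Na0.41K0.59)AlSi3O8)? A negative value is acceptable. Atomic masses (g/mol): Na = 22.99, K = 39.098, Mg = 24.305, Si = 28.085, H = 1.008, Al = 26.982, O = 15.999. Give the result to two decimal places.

Si in Mg3Si2O5(OH)4: molar mass 277.108 g/mol; 2×28.085 = 56.170 g → 20.27 wt%.
Si in (Na0.41K0.59)AlSi3O8: molar mass 271.723 g/mol; 3×28.085 = 84.255 g → 31.01 wt%.
Difference = 20.27 − 31.01 = -10.74 percentage points.

-10.74 percentage points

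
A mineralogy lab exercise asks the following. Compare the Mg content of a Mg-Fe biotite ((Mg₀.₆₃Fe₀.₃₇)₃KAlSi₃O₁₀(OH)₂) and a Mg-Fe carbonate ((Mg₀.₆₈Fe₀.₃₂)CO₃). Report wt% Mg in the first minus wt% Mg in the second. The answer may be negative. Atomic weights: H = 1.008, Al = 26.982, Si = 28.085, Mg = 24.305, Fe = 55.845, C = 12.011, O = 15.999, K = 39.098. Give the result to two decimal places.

Mg in (Mg₀.₆₃Fe₀.₃₇)₃KAlSi₃O₁₀(OH)₂: molar mass 452.263 g/mol; 1.89×24.305 = 45.936 g → 10.16 wt%.
Mg in (Mg₀.₆₈Fe₀.₃₂)CO₃: molar mass 94.406 g/mol; 0.68×24.305 = 16.527 g → 17.51 wt%.
Difference = 10.16 − 17.51 = -7.35 percentage points.

-7.35 percentage points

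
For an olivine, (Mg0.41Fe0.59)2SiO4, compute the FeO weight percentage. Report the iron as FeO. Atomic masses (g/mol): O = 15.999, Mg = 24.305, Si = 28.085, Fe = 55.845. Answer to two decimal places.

47.65 wt%

M((Mg0.41Fe0.59)2SiO4) = 177.908 g/mol; M(FeO) = 71.844 g/mol.
Moles FeO per formula unit = 1.18 Fe ÷ 1 = 1.1800.
FeO fraction = (1.1800 × 71.844) / 177.908 = 84.776/177.908 = 0.4765.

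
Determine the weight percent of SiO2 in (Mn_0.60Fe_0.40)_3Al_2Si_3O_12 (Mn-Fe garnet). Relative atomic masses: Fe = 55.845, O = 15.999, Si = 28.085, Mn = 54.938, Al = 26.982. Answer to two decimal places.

M((Mn_0.60Fe_0.40)_3Al_2Si_3O_12) = 496.109 g/mol; M(SiO2) = 60.083 g/mol.
Moles SiO2 per formula unit = 3 Si ÷ 1 = 3.0000.
SiO2 fraction = (3.0000 × 60.083) / 496.109 = 180.249/496.109 = 0.3633.

36.33 wt%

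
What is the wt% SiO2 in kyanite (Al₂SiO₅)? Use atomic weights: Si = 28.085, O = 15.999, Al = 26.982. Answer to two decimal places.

37.08 wt%

Molar mass of Al₂SiO₅ = 2×26.982 + 1×28.085 + 5×15.999 = 162.044 g/mol.
Each formula unit contains 1 Si, equivalent to 1/1 = 1.0000 mol SiO2.
M(SiO2) = 1×28.085 + 2×15.999 = 60.083 g/mol.
Mass of SiO2 per formula unit = 1.0000 × 60.083 = 60.083 g.
SiO2 wt% = 60.083 / 162.044 × 100 = 37.08%.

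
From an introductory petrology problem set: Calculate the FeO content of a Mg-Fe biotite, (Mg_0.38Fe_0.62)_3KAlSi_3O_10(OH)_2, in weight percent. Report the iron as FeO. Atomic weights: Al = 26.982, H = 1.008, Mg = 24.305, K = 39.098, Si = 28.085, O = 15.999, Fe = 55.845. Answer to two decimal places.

M((Mg_0.38Fe_0.62)_3KAlSi_3O_10(OH)_2) = 475.918 g/mol; M(FeO) = 71.844 g/mol.
Moles FeO per formula unit = 1.86 Fe ÷ 1 = 1.8600.
FeO fraction = (1.8600 × 71.844) / 475.918 = 133.630/475.918 = 0.2808.

28.08 wt%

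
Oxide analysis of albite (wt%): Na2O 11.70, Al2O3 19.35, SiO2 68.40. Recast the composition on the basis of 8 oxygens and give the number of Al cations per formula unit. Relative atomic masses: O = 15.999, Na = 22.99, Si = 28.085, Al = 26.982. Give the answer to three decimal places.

1.000 Al apfu

Na2O: 11.70/61.979 = 0.18877 mol → 0.37754 mol Na, 0.18877 mol O.
Al2O3: 19.35/101.961 = 0.18978 mol → 0.37956 mol Al, 0.56934 mol O.
SiO2: 68.40/60.083 = 1.13843 mol → 1.13843 mol Si, 2.27686 mol O.
Total oxygen = 3.03497 mol. Normalization factor = 8/3.03497 = 2.63594.
Al per 8 O = 0.37956 × 2.63594 = 1.000.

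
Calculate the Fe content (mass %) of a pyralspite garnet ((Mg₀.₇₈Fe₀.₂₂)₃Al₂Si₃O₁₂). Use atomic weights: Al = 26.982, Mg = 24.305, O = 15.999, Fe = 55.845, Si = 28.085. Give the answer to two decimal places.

8.69 mass %

Molar mass of (Mg₀.₇₈Fe₀.₂₂)₃Al₂Si₃O₁₂: 2.34×24.305 + 0.66×55.845 + 2×26.982 + 3×28.085 + 12×15.999 = 423.938 g/mol.
Mass of Fe per formula unit: 0.66 × 55.845 = 36.858 g.
Weight fraction Fe = 36.858 / 423.938 = 0.0869.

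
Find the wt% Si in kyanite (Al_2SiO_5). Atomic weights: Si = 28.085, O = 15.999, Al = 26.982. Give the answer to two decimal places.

Formula mass = 2*26.982 + 1*28.085 + 5*15.999 = 162.044 g/mol, of which 28.085 g is Si.
So Si makes up 28.085/162.044 = 0.1733 of the mass, i.e. 17.33%.

17.33 weight percent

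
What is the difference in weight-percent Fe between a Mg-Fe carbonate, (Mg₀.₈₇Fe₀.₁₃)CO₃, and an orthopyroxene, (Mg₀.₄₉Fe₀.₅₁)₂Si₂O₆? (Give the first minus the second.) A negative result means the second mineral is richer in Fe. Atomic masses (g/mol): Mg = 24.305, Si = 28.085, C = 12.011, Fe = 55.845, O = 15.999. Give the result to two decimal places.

Fe in (Mg₀.₈₇Fe₀.₁₃)CO₃: molar mass 88.413 g/mol; 0.13×55.845 = 7.260 g → 8.21 wt%.
Fe in (Mg₀.₄₉Fe₀.₅₁)₂Si₂O₆: molar mass 232.945 g/mol; 1.02×55.845 = 56.962 g → 24.45 wt%.
Difference = 8.21 − 24.45 = -16.24 percentage points.

-16.24 percentage points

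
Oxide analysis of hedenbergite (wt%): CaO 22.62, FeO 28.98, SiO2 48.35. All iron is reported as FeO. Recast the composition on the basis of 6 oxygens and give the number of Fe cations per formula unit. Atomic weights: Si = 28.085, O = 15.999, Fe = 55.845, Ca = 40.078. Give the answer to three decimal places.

1.002 Fe apfu

CaO: 22.62/56.077 = 0.40337 mol → 0.40337 mol Ca, 0.40337 mol O.
FeO: 28.98/71.844 = 0.40337 mol → 0.40337 mol Fe, 0.40337 mol O.
SiO2: 48.35/60.083 = 0.80472 mol → 0.80472 mol Si, 1.60944 mol O.
Total oxygen = 2.41618 mol. Normalization factor = 6/2.41618 = 2.48326.
Fe per 6 O = 0.40337 × 2.48326 = 1.002.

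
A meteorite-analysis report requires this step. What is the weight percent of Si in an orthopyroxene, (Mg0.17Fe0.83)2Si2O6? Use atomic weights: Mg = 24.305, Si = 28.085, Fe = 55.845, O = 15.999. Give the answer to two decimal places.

M((Mg0.17Fe0.83)2Si2O6) = 253.130 g/mol.
Si contributes 2 × 28.085 = 56.170 g per mole.
56.170/253.130 = 0.2219 → 22.19%.

22.19 weight percent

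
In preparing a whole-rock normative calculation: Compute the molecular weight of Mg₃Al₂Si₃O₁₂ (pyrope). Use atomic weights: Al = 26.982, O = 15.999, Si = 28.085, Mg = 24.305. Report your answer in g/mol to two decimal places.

403.12 g/mol

M = 3·24.305 + 2·26.982 + 3·28.085 + 12·15.999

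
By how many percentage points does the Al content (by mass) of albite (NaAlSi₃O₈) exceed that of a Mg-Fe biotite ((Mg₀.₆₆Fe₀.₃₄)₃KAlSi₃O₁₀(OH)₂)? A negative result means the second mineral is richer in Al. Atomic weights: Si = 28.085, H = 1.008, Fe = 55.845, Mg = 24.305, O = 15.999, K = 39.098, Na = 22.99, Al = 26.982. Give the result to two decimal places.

First mineral: 26.982 g Al in 262.219 g formula = 10.29 wt% Al.
Second mineral: 26.982 g Al in 449.425 g formula = 6.00 wt% Al.
10.29% − 6.00% gives a difference of 4.29 percentage points.

4.29 percentage points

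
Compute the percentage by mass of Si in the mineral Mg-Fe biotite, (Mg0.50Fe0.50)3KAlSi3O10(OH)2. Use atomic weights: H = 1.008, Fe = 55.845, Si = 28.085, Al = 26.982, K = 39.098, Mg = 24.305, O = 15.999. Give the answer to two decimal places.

18.14 wt%

Formula mass = 1.50·24.305 + 1.50·55.845 + 1·39.098 + 1·26.982 + 3·28.085 + 12·15.999 + 2·1.008 = 464.564 g/mol, of which 84.255 g is Si.
So Si makes up 84.255/464.564 = 0.1814 of the mass, i.e. 18.14%.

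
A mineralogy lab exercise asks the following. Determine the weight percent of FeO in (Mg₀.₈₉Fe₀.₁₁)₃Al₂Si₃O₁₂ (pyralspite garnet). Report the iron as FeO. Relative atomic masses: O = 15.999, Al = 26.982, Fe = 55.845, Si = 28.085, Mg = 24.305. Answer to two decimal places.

M((Mg₀.₈₉Fe₀.₁₁)₃Al₂Si₃O₁₂) = 413.530 g/mol; M(FeO) = 71.844 g/mol.
Moles FeO per formula unit = 0.33 Fe ÷ 1 = 0.3300.
FeO fraction = (0.3300 × 71.844) / 413.530 = 23.709/413.530 = 0.0573.

5.73 wt%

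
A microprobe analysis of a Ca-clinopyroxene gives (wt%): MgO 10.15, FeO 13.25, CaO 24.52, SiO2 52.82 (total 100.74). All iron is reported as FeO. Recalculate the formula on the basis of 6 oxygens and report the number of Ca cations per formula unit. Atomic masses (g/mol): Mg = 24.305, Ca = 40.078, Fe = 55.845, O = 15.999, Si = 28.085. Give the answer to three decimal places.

0.997 Ca apfu

MgO (M=40.304): mol = 0.25184; Mg = 0.25184, O = 0.25184.
FeO (M=71.844): mol = 0.18443; Fe = 0.18443, O = 0.18443.
CaO (M=56.077): mol = 0.43726; Ca = 0.43726, O = 0.43726.
SiO2 (M=60.083): mol = 0.87912; Si = 0.87912, O = 1.75824.
ΣO = 2.63177; factor = 6/ΣO = 2.27983.
Ca apfu = 0.43726 × 2.27983 = 0.997.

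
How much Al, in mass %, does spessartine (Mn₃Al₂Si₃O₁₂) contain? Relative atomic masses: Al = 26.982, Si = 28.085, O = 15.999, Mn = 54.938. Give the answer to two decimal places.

10.90 mass %

Formula mass = 3·54.938 + 2·26.982 + 3·28.085 + 12·15.999 = 495.021 g/mol, of which 53.964 g is Al.
So Al makes up 53.964/495.021 = 0.1090 of the mass, i.e. 10.90%.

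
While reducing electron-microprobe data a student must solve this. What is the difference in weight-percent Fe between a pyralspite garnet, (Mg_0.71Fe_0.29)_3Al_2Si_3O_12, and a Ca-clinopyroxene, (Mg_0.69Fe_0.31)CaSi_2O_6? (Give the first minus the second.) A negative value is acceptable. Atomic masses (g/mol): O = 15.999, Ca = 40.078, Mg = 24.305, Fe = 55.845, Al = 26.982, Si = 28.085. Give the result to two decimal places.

3.63 percentage points

Fe in (Mg_0.71Fe_0.29)_3Al_2Si_3O_12: molar mass 430.562 g/mol; 0.87×55.845 = 48.585 g → 11.28 wt%.
Fe in (Mg_0.69Fe_0.31)CaSi_2O_6: molar mass 226.324 g/mol; 0.31×55.845 = 17.312 g → 7.65 wt%.
Difference = 11.28 − 7.65 = 3.63 percentage points.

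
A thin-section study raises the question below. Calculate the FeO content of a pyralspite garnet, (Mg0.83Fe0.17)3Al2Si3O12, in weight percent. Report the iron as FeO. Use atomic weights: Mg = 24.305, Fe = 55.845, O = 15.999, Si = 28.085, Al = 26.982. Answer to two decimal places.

8.74 wt%

Formula mass = 419.207 g/mol.
0.51 Fe → 0.5100 mol FeO per formula unit; M(FeO) = 71.844, so FeO mass = 36.640 g.
36.640/419.207 × 100 = 8.74 wt%.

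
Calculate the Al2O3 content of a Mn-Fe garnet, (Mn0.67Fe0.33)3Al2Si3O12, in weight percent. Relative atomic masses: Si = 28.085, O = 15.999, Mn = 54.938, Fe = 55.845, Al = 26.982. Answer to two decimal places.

M((Mn0.67Fe0.33)3Al2Si3O12) = 495.919 g/mol; M(Al2O3) = 101.961 g/mol.
Moles Al2O3 per formula unit = 2 Al ÷ 2 = 1.0000.
Al2O3 fraction = (1.0000 × 101.961) / 495.919 = 101.961/495.919 = 0.2056.

20.56 wt%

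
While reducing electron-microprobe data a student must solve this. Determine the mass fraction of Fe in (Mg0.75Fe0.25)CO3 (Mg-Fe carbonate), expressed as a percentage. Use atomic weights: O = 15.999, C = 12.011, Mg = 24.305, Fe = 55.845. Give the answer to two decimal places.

15.14 wt%

M((Mg0.75Fe0.25)CO3) = 92.198 g/mol.
Fe contributes 0.25 × 55.845 = 13.961 g per mole.
13.961/92.198 = 0.1514 → 15.14%.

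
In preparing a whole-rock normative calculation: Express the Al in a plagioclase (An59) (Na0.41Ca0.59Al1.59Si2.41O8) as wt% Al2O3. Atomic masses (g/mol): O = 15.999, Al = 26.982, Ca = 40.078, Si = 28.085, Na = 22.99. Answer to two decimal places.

29.84 wt%

M(Na0.41Ca0.59Al1.59Si2.41O8) = 271.650 g/mol; M(Al2O3) = 101.961 g/mol.
Moles Al2O3 per formula unit = 1.59 Al ÷ 2 = 0.7950.
Al2O3 fraction = (0.7950 × 101.961) / 271.650 = 81.059/271.650 = 0.2984.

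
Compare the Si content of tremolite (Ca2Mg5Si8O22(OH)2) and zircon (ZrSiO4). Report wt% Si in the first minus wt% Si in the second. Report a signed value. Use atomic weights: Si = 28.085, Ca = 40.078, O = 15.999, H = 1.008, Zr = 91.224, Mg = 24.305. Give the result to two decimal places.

Si in Ca2Mg5Si8O22(OH)2: molar mass 812.353 g/mol; 8×28.085 = 224.680 g → 27.66 wt%.
Si in ZrSiO4: molar mass 183.305 g/mol; 1×28.085 = 28.085 g → 15.32 wt%.
Difference = 27.66 − 15.32 = 12.34 percentage points.

12.34 percentage points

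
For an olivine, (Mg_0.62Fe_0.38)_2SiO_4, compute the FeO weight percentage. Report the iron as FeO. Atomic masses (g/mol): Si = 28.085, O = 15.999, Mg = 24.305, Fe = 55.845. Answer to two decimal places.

Molar mass of (Mg_0.62Fe_0.38)_2SiO_4 = 1.24*24.305 + 0.76*55.845 + 1*28.085 + 4*15.999 = 164.661 g/mol.
Each formula unit contains 0.76 Fe, equivalent to 0.76/1 = 0.7600 mol FeO.
M(FeO) = 1×55.845 + 1×15.999 = 71.844 g/mol.
Mass of FeO per formula unit = 0.7600 × 71.844 = 54.601 g.
FeO wt% = 54.601 / 164.661 × 100 = 33.16%.

33.16 wt%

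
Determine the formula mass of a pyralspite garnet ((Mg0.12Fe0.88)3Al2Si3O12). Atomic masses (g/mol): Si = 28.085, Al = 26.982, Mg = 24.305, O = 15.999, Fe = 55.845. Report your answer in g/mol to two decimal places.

M = 0.36*24.305 + 2.64*55.845 + 2*26.982 + 3*28.085 + 12*15.999

486.39 g/mol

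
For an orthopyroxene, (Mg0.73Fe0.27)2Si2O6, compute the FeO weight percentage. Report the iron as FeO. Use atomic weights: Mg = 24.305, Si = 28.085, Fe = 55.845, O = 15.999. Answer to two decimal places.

Formula mass = 217.806 g/mol.
0.54 Fe → 0.5400 mol FeO per formula unit; M(FeO) = 71.844, so FeO mass = 38.796 g.
38.796/217.806 × 100 = 17.81 wt%.

17.81 wt%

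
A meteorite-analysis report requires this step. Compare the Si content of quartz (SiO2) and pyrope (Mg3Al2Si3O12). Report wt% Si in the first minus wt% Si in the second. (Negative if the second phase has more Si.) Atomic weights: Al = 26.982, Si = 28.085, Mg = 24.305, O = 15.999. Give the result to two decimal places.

25.84 percentage points

First mineral: 28.085 g Si in 60.083 g formula = 46.74 wt% Si.
Second mineral: 84.255 g Si in 403.122 g formula = 20.90 wt% Si.
46.74% − 20.90% gives a difference of 25.84 percentage points.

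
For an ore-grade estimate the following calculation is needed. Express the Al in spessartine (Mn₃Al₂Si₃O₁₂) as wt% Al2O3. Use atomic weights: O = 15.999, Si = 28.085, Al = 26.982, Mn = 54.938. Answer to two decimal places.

20.60 wt%

Formula mass = 495.021 g/mol.
2 Al → 1.0000 mol Al2O3 per formula unit; M(Al2O3) = 101.961, so Al2O3 mass = 101.961 g.
101.961/495.021 × 100 = 20.60 wt%.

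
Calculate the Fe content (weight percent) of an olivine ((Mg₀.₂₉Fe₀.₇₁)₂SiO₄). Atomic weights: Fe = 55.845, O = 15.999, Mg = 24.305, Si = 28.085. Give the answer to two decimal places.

Formula mass = 0.58*24.305 + 1.42*55.845 + 1*28.085 + 4*15.999 = 185.478 g/mol, of which 79.300 g is Fe.
So Fe makes up 79.300/185.478 = 0.4275 of the mass, i.e. 42.75%.

42.75 weight percent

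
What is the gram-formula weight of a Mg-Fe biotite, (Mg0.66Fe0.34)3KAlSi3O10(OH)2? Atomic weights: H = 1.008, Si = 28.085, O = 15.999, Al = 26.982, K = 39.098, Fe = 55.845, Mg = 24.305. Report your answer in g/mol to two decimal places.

449.42 g/mol

M = 1.98·24.305 + 1.02·55.845 + 1·39.098 + 1·26.982 + 3·28.085 + 12·15.999 + 2·1.008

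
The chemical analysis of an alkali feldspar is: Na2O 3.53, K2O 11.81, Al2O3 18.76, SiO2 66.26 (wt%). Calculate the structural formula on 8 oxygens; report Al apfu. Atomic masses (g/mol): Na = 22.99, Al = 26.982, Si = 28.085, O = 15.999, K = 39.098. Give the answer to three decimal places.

1.001 Al apfu

Na2O (M=61.979): mol = 0.05695; Na = 0.11390, O = 0.05695.
K2O (M=94.195): mol = 0.12538; K = 0.25076, O = 0.12538.
Al2O3 (M=101.961): mol = 0.18399; Al = 0.36798, O = 0.55197.
SiO2 (M=60.083): mol = 1.10281; Si = 1.10281, O = 2.20562.
ΣO = 2.93992; factor = 8/ΣO = 2.72116.
Al apfu = 0.36798 × 2.72116 = 1.001.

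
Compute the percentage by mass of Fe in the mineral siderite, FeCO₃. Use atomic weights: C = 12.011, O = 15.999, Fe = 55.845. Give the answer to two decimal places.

M(FeCO₃) = 115.853 g/mol.
Fe contributes 1 × 55.845 = 55.845 g per mole.
55.845/115.853 = 0.4820 → 48.20%.

48.20 wt%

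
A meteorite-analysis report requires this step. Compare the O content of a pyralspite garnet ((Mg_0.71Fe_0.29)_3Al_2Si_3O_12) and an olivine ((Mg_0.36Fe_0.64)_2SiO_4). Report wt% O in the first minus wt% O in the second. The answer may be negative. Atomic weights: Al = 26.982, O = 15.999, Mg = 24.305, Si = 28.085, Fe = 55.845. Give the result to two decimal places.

First mineral: 191.988 g O in 430.562 g formula = 44.59 wt% O.
Second mineral: 63.996 g O in 181.062 g formula = 35.34 wt% O.
44.59% − 35.34% gives a difference of 9.25 percentage points.

9.25 percentage points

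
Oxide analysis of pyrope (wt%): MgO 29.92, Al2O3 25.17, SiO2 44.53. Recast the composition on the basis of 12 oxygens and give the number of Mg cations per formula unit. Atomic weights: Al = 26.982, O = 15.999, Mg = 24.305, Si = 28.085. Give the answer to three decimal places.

MgO (M=40.304): mol = 0.74236; Mg = 0.74236, O = 0.74236.
Al2O3 (M=101.961): mol = 0.24686; Al = 0.49372, O = 0.74058.
SiO2 (M=60.083): mol = 0.74114; Si = 0.74114, O = 1.48228.
ΣO = 2.96522; factor = 12/ΣO = 4.04692.
Mg apfu = 0.74236 × 4.04692 = 3.004.

3.004 Mg apfu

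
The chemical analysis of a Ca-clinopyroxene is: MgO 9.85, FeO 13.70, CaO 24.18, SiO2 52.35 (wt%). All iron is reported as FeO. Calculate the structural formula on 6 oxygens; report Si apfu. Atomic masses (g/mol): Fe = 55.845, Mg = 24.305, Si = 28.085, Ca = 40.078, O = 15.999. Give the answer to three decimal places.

2.004 Si apfu

MgO: 9.85/40.304 = 0.24439 mol → 0.24439 mol Mg, 0.24439 mol O.
FeO: 13.70/71.844 = 0.19069 mol → 0.19069 mol Fe, 0.19069 mol O.
CaO: 24.18/56.077 = 0.43119 mol → 0.43119 mol Ca, 0.43119 mol O.
SiO2: 52.35/60.083 = 0.87129 mol → 0.87129 mol Si, 1.74258 mol O.
Total oxygen = 2.60885 mol. Normalization factor = 6/2.60885 = 2.29986.
Si per 6 O = 0.87129 × 2.29986 = 2.004.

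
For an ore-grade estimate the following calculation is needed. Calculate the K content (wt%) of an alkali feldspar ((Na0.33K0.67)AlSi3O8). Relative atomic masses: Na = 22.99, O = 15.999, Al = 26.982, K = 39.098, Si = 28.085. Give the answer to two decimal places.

9.60 wt%

Formula mass = 0.33×22.99 + 0.67×39.098 + 1×26.982 + 3×28.085 + 8×15.999 = 273.011 g/mol, of which 26.196 g is K.
So K makes up 26.196/273.011 = 0.0960 of the mass, i.e. 9.60%.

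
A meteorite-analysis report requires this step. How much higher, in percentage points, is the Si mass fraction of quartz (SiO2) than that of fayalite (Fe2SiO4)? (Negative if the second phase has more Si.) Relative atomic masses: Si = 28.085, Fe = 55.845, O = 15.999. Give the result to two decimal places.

32.96 percentage points

First mineral: 28.085 g Si in 60.083 g formula = 46.74 wt% Si.
Second mineral: 28.085 g Si in 203.771 g formula = 13.78 wt% Si.
46.74% − 13.78% gives a difference of 32.96 percentage points.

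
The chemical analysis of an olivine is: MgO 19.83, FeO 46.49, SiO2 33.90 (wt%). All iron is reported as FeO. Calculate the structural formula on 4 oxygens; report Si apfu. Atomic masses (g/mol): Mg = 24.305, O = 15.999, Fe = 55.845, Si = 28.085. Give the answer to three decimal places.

0.995 Si apfu

MgO (M=40.304): mol = 0.49201; Mg = 0.49201, O = 0.49201.
FeO (M=71.844): mol = 0.64710; Fe = 0.64710, O = 0.64710.
SiO2 (M=60.083): mol = 0.56422; Si = 0.56422, O = 1.12844.
ΣO = 2.26755; factor = 4/ΣO = 1.76402.
Si apfu = 0.56422 × 1.76402 = 0.995.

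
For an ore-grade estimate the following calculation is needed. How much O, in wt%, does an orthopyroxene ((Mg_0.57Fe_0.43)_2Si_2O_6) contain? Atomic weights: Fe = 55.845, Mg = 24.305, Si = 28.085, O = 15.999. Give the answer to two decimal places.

42.12 wt%

M((Mg_0.57Fe_0.43)_2Si_2O_6) = 227.898 g/mol.
O contributes 6 × 15.999 = 95.994 g per mole.
95.994/227.898 = 0.4212 → 42.12%.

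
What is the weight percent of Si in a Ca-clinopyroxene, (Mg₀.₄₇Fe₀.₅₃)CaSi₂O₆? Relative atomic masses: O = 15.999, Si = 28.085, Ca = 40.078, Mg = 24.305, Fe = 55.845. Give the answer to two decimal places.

Molar mass of (Mg₀.₄₇Fe₀.₅₃)CaSi₂O₆: 0.47·24.305 + 0.53·55.845 + 1·40.078 + 2·28.085 + 6·15.999 = 233.263 g/mol.
Mass of Si per formula unit: 2 × 28.085 = 56.170 g.
Weight fraction Si = 56.170 / 233.263 = 0.2408.

24.08 wt%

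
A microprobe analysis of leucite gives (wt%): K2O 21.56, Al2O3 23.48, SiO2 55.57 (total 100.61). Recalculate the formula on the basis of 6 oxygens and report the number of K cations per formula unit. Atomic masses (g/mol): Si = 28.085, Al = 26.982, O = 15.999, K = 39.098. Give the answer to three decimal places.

0.992 K apfu

K2O (M=94.195): mol = 0.22889; K = 0.45778, O = 0.22889.
Al2O3 (M=101.961): mol = 0.23028; Al = 0.46056, O = 0.69084.
SiO2 (M=60.083): mol = 0.92489; Si = 0.92489, O = 1.84978.
ΣO = 2.76951; factor = 6/ΣO = 2.16645.
K apfu = 0.45778 × 2.16645 = 0.992.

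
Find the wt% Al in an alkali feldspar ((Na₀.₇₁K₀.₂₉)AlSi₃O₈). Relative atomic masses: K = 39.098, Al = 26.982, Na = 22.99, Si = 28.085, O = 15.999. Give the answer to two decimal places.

10.11 mass %

Molar mass of (Na₀.₇₁K₀.₂₉)AlSi₃O₈: 0.71·22.99 + 0.29·39.098 + 1·26.982 + 3·28.085 + 8·15.999 = 266.890 g/mol.
Mass of Al per formula unit: 1 × 26.982 = 26.982 g.
Weight fraction Al = 26.982 / 266.890 = 0.1011.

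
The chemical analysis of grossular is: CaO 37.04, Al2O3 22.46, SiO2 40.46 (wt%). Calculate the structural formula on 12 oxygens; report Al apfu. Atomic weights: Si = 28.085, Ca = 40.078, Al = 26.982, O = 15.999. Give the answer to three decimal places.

1.981 Al apfu

CaO: 37.04/56.077 = 0.66052 mol → 0.66052 mol Ca, 0.66052 mol O.
Al2O3: 22.46/101.961 = 0.22028 mol → 0.44056 mol Al, 0.66084 mol O.
SiO2: 40.46/60.083 = 0.67340 mol → 0.67340 mol Si, 1.34680 mol O.
Total oxygen = 2.66816 mol. Normalization factor = 12/2.66816 = 4.49748.
Al per 12 O = 0.44056 × 4.49748 = 1.981.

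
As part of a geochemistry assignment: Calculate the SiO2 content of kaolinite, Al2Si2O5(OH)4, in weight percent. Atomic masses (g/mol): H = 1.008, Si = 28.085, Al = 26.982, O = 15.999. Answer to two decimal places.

Molar mass of Al2Si2O5(OH)4 = 2*26.982 + 2*28.085 + 9*15.999 + 4*1.008 = 258.157 g/mol.
Each formula unit contains 2 Si, equivalent to 2/1 = 2.0000 mol SiO2.
M(SiO2) = 1×28.085 + 2×15.999 = 60.083 g/mol.
Mass of SiO2 per formula unit = 2.0000 × 60.083 = 120.166 g.
SiO2 wt% = 120.166 / 258.157 × 100 = 46.55%.

46.55 wt%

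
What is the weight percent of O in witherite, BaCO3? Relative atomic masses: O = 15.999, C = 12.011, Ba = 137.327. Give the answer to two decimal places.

24.32 wt%

Molar mass of BaCO3: 1×137.327 + 1×12.011 + 3×15.999 = 197.335 g/mol.
Mass of O per formula unit: 3 × 15.999 = 47.997 g.
Weight fraction O = 47.997 / 197.335 = 0.2432.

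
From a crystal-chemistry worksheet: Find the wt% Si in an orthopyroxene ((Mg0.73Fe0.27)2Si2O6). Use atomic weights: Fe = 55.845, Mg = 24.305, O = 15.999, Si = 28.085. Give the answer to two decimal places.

Formula mass = 1.46·24.305 + 0.54·55.845 + 2·28.085 + 6·15.999 = 217.806 g/mol, of which 56.170 g is Si.
So Si makes up 56.170/217.806 = 0.2579 of the mass, i.e. 25.79%.

25.79 wt%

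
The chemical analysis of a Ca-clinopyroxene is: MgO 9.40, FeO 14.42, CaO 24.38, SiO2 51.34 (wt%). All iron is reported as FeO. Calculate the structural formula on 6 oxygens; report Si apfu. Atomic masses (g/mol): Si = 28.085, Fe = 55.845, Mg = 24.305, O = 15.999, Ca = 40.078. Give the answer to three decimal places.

1.989 Si apfu

9.40 wt% MgO ÷ 40.304 g/mol = 0.23323 mol, giving 0.23323 Mg and 0.23323 O.
14.42 wt% FeO ÷ 71.844 g/mol = 0.20071 mol, giving 0.20071 Fe and 0.20071 O.
24.38 wt% CaO ÷ 56.077 g/mol = 0.43476 mol, giving 0.43476 Ca and 0.43476 O.
51.34 wt% SiO2 ÷ 60.083 g/mol = 0.85448 mol, giving 0.85448 Si and 1.70896 O.
Oxygen sums to 2.57766; scaling by 6/2.57766 = 2.32769 puts the formula on 6 O.
Si: 0.85448 × 2.32769 = 1.989 atoms per formula unit.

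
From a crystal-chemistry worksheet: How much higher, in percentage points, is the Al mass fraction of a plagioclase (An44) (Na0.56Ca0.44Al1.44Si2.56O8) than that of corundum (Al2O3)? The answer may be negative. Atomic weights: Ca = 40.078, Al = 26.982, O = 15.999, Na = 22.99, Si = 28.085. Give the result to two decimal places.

-38.50 percentage points

M(Na0.56Ca0.44Al1.44Si2.56O8) = 269.252 g/mol, so wt% Al = 38.854/269.252 × 100 = 14.43%.
M(Al2O3) = 101.961 g/mol, so wt% Al = 53.964/101.961 × 100 = 52.93%.
14.43 − 52.93 = -38.50 pp.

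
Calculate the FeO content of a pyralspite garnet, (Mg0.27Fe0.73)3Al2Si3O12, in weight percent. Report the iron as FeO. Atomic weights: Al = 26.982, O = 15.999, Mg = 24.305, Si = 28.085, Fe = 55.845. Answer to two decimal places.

33.32 wt%

Formula mass = 472.195 g/mol.
2.19 Fe → 2.1900 mol FeO per formula unit; M(FeO) = 71.844, so FeO mass = 157.338 g.
157.338/472.195 × 100 = 33.32 wt%.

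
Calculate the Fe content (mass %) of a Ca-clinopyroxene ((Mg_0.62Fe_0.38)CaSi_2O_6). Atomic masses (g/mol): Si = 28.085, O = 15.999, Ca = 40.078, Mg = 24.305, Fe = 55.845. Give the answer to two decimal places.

Molar mass of (Mg_0.62Fe_0.38)CaSi_2O_6: 0.62*24.305 + 0.38*55.845 + 1*40.078 + 2*28.085 + 6*15.999 = 228.532 g/mol.
Mass of Fe per formula unit: 0.38 × 55.845 = 21.221 g.
Weight fraction Fe = 21.221 / 228.532 = 0.0929.

9.29 mass %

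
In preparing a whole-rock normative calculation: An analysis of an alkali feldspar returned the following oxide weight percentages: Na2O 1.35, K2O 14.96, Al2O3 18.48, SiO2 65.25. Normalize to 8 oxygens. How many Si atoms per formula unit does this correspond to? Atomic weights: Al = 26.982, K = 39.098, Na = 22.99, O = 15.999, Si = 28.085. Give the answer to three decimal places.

Na2O (M=61.979): mol = 0.02178; Na = 0.04356, O = 0.02178.
K2O (M=94.195): mol = 0.15882; K = 0.31764, O = 0.15882.
Al2O3 (M=101.961): mol = 0.18125; Al = 0.36250, O = 0.54375.
SiO2 (M=60.083): mol = 1.08600; Si = 1.08600, O = 2.17200.
ΣO = 2.89635; factor = 8/ΣO = 2.76210.
Si apfu = 1.08600 × 2.76210 = 3.000.

3.000 Si apfu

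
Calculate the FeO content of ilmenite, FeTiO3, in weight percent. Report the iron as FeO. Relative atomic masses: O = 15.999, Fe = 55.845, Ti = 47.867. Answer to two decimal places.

Formula mass = 151.709 g/mol.
1 Fe → 1.0000 mol FeO per formula unit; M(FeO) = 71.844, so FeO mass = 71.844 g.
71.844/151.709 × 100 = 47.36 wt%.

47.36 wt%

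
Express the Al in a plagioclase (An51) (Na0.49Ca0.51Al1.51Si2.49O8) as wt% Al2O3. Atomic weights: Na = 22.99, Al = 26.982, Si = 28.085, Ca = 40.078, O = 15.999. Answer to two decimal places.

28.47 wt%

Molar mass of Na0.49Ca0.51Al1.51Si2.49O8 = 0.49×22.99 + 0.51×40.078 + 1.51×26.982 + 2.49×28.085 + 8×15.999 = 270.371 g/mol.
Each formula unit contains 1.51 Al, equivalent to 1.51/2 = 0.7550 mol Al2O3.
M(Al2O3) = 2×26.982 + 3×15.999 = 101.961 g/mol.
Mass of Al2O3 per formula unit = 0.7550 × 101.961 = 76.981 g.
Al2O3 wt% = 76.981 / 270.371 × 100 = 28.47%.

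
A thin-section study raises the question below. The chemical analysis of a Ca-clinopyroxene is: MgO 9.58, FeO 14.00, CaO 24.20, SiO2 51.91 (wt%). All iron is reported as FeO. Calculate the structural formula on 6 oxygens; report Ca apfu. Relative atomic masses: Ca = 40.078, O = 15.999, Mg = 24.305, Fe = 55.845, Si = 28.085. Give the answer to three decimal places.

0.999 Ca apfu

9.58 wt% MgO ÷ 40.304 g/mol = 0.23769 mol, giving 0.23769 Mg and 0.23769 O.
14.00 wt% FeO ÷ 71.844 g/mol = 0.19487 mol, giving 0.19487 Fe and 0.19487 O.
24.20 wt% CaO ÷ 56.077 g/mol = 0.43155 mol, giving 0.43155 Ca and 0.43155 O.
51.91 wt% SiO2 ÷ 60.083 g/mol = 0.86397 mol, giving 0.86397 Si and 1.72794 O.
Oxygen sums to 2.59205; scaling by 6/2.59205 = 2.31477 puts the formula on 6 O.
Ca: 0.43155 × 2.31477 = 0.999 atoms per formula unit.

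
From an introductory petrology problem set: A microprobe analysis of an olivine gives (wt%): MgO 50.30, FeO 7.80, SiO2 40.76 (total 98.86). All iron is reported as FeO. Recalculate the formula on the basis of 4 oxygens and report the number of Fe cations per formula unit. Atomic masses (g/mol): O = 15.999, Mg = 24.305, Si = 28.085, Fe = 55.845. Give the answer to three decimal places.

50.30 wt% MgO ÷ 40.304 g/mol = 1.24802 mol, giving 1.24802 Mg and 1.24802 O.
7.80 wt% FeO ÷ 71.844 g/mol = 0.10857 mol, giving 0.10857 Fe and 0.10857 O.
40.76 wt% SiO2 ÷ 60.083 g/mol = 0.67839 mol, giving 0.67839 Si and 1.35678 O.
Oxygen sums to 2.71337; scaling by 4/2.71337 = 1.47418 puts the formula on 4 O.
Fe: 0.10857 × 1.47418 = 0.160 atoms per formula unit.

0.160 Fe apfu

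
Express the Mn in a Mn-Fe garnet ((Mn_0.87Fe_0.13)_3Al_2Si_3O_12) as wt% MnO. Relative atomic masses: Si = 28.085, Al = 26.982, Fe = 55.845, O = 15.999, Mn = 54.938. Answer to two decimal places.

Molar mass of (Mn_0.87Fe_0.13)_3Al_2Si_3O_12 = 2.61*54.938 + 0.39*55.845 + 2*26.982 + 3*28.085 + 12*15.999 = 495.375 g/mol.
Each formula unit contains 2.61 Mn, equivalent to 2.61/1 = 2.6100 mol MnO.
M(MnO) = 1×54.938 + 1×15.999 = 70.937 g/mol.
Mass of MnO per formula unit = 2.6100 × 70.937 = 185.146 g.
MnO wt% = 185.146 / 495.375 × 100 = 37.37%.

37.37 wt%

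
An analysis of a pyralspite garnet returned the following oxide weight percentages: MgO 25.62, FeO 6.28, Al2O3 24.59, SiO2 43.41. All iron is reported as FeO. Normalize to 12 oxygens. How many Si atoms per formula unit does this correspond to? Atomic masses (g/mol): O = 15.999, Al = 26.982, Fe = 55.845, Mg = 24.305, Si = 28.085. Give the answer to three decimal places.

MgO: 25.62/40.304 = 0.63567 mol → 0.63567 mol Mg, 0.63567 mol O.
FeO: 6.28/71.844 = 0.08741 mol → 0.08741 mol Fe, 0.08741 mol O.
Al2O3: 24.59/101.961 = 0.24117 mol → 0.48234 mol Al, 0.72351 mol O.
SiO2: 43.41/60.083 = 0.72250 mol → 0.72250 mol Si, 1.44500 mol O.
Total oxygen = 2.89159 mol. Normalization factor = 12/2.89159 = 4.14997.
Si per 12 O = 0.72250 × 4.14997 = 2.998.

2.998 Si apfu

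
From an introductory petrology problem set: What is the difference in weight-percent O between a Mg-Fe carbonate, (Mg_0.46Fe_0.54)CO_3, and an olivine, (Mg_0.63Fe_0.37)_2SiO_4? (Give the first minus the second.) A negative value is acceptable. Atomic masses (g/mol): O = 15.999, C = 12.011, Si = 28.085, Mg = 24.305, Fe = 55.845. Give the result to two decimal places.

8.35 percentage points

M((Mg_0.46Fe_0.54)CO_3) = 101.345 g/mol, so wt% O = 47.997/101.345 × 100 = 47.36%.
M((Mg_0.63Fe_0.37)_2SiO_4) = 164.031 g/mol, so wt% O = 63.996/164.031 × 100 = 39.01%.
47.36 − 39.01 = 8.35 pp.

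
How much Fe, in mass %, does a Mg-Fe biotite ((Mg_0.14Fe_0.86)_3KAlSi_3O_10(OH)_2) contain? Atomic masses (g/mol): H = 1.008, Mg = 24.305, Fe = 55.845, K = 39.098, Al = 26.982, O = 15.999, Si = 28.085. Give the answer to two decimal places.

28.90 mass %

Formula mass = 0.42×24.305 + 2.58×55.845 + 1×39.098 + 1×26.982 + 3×28.085 + 12×15.999 + 2×1.008 = 498.627 g/mol, of which 144.080 g is Fe.
So Fe makes up 144.080/498.627 = 0.2890 of the mass, i.e. 28.90%.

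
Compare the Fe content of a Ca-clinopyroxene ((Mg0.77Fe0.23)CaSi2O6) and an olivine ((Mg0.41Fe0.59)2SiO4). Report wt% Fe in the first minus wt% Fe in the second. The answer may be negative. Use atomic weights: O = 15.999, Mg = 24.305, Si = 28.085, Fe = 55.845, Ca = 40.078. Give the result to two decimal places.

-31.30 percentage points

First mineral: 12.844 g Fe in 223.801 g formula = 5.74 wt% Fe.
Second mineral: 65.897 g Fe in 177.908 g formula = 37.04 wt% Fe.
5.74% − 37.04% gives a difference of -31.30 percentage points.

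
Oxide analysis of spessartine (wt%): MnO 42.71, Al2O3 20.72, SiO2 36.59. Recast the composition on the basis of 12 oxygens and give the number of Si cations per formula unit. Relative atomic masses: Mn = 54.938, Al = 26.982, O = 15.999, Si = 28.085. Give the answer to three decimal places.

42.71 wt% MnO ÷ 70.937 g/mol = 0.60208 mol, giving 0.60208 Mn and 0.60208 O.
20.72 wt% Al2O3 ÷ 101.961 g/mol = 0.20321 mol, giving 0.40642 Al and 0.60963 O.
36.59 wt% SiO2 ÷ 60.083 g/mol = 0.60899 mol, giving 0.60899 Si and 1.21798 O.
Oxygen sums to 2.42969; scaling by 12/2.42969 = 4.93890 puts the formula on 12 O.
Si: 0.60899 × 4.93890 = 3.008 atoms per formula unit.

3.008 Si apfu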